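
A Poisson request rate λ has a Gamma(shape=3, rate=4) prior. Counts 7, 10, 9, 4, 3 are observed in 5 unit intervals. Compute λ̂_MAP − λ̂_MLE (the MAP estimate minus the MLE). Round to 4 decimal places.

MAP − MLE = -2.7111

Σxᵢ = 33. Posterior is Gamma(36, 9); MAP = (36−1)/9 = 35/9 ≈ 3.88889.
MLE = x̄ = 33/5 ≈ 6.60000.
Difference = 35/9 − 33/5 = -122/45 ≈ -2.7111.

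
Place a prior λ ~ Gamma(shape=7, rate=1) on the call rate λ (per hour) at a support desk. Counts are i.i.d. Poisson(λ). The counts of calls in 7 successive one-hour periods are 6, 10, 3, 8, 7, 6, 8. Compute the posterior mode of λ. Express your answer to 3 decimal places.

λ̂_MAP = 6.750

Σxᵢ = 6+10+3+8+7+6+8 = 48, with n = 7.
Posterior ∝ λ^6e^(−1λ) · λ^48e^(−7λ) = λ^54e^(−8λ), i.e. Gamma(shape=55, rate=8).
The mode of a Gamma(a, b) with a ≥ 1 (shape–rate) is (a−1)/b = 54/8 ≈ 6.750.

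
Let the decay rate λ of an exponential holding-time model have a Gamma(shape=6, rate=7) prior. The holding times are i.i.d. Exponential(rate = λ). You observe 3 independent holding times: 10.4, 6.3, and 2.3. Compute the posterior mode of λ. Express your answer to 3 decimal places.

λ̂_MAP = 0.308

The Exponential(rate=λ) likelihood is ∝ λ^n e^(−λΣtᵢ). Here n = 3 and Σtᵢ = 10.4 + 6.3 + 2.3 = 19.
Posterior ∝ λ^5e^(−7λ) · λ^3e^(−19λ) = λ^8e^(−26λ), i.e. Gamma(9, 26).
Mode = (a−1)/b = 8/26 ≈ 0.308.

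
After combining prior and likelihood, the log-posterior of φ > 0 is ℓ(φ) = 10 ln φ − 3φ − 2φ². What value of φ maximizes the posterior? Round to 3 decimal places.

ℓ'(φ) = 10/φ − 3 − 4φ. Setting this to zero and multiplying by φ: 4φ² + 3φ − 10 = 0.
φ = (−3 + √(3² + 4·4·10)) / (2·4) = (−3 + √169) / 8 = (−3 + 13)/8 = 5/4.
ℓ''(φ) = −10/φ² − 4 < 0, confirming a maximum.

φ̂_MAP = 1.250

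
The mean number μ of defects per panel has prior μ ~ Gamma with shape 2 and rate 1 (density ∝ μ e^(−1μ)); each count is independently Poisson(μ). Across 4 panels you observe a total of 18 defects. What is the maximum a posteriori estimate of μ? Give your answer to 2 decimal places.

Σxᵢ = 18, n = 4.
Posterior ∝ μe^(−1μ) · μ^18e^(−4μ) = μ^19e^(−5μ), i.e. Gamma(shape=20, rate=5).
The mode of a Gamma(a, b) with a ≥ 1 (shape–rate) is (a−1)/b = 19/5 ≈ 3.80.

μ̂_MAP = 3.80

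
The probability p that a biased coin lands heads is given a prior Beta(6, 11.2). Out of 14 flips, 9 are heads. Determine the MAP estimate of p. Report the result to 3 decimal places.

p̂_MAP = 0.479

Prior: Beta(6, 11.2).
Data: 9 successes in 14 trials. The binomial likelihood contributes p^9(1−p)^5, so the posterior is Beta(6+9, 11.2+5) = Beta(15, 16.2).
For Beta(a, b) with a, b > 1 the mode is (a−1)/(a+b−2) = 14/29.2 ≈ 0.479.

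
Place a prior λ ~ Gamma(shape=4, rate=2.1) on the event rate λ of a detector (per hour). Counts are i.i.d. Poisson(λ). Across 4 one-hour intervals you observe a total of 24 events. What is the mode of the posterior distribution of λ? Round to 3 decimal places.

Σxᵢ = 24, n = 4.
Posterior ∝ λ^3e^(−2.1λ) · λ^24e^(−4λ) = λ^27e^(−6.1λ), i.e. Gamma(shape=28, rate=6.1).
The mode of a Gamma(a, b) with a ≥ 1 (shape–rate) is (a−1)/b = 27/6.1 ≈ 4.426.

λ̂_MAP = 4.426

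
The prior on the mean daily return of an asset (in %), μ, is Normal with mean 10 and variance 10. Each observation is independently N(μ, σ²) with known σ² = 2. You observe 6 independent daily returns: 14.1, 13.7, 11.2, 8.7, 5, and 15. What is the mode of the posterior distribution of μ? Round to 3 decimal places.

n = 6; x̄ = (14.1 + 13.7 + 11.2 + 8.7 + 5 + 15)/6 = 67.7/6 = 677/60 ≈ 11.2833.
For a Normal prior and Normal likelihood with known variance, the posterior is Normal; its mode equals its mean, the precision-weighted average.
Prior precision 1/σ₀² = 1/10 = 0.1; data precision n/σ² = 6/2 = 3.
μ̂ = (0.1·10 + 3·(677/60)) / (0.1 + 3) = 34.85/3.1 = 697/62 ≈ 11.242.

μ̂_MAP = 11.242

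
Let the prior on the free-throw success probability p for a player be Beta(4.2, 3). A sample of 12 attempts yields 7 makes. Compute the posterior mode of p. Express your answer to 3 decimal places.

p̂_MAP = 0.593

Prior: Beta(4.2, 3).
Data: 7 successes in 12 trials. The binomial likelihood contributes p^7(1−p)^5, so the posterior is Beta(4.2+7, 3+5) = Beta(11.2, 8).
For Beta(a, b) with a, b > 1 the mode is (a−1)/(a+b−2) = 10.2/17.2 ≈ 0.593.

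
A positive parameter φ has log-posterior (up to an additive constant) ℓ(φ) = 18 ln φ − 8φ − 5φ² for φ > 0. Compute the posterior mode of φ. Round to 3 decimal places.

ℓ'(φ) = 18/φ − 8 − 10φ. Setting this to zero and multiplying by φ: 10φ² + 8φ − 18 = 0.
φ = (−8 + √(8² + 4·10·18)) / (2·10) = (−8 + √784) / 20 = (−8 + 28)/20 = 1.
ℓ''(φ) = −18/φ² − 10 < 0, confirming a maximum.

φ̂_MAP = 1.000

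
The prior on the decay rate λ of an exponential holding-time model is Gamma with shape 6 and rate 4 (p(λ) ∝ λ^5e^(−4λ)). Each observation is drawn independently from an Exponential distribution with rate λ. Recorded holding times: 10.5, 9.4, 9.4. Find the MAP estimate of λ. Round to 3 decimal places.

The Exponential(rate=λ) likelihood is ∝ λ^n e^(−λΣtᵢ). Here n = 3 and Σtᵢ = 10.5 + 9.4 + 9.4 = 29.3.
Posterior ∝ λ^5e^(−4λ) · λ^3e^(−29.3λ) = λ^8e^(−33.3λ), i.e. Gamma(9, 33.3).
Mode = (a−1)/b = 8/33.3 ≈ 0.240.

λ̂_MAP = 0.240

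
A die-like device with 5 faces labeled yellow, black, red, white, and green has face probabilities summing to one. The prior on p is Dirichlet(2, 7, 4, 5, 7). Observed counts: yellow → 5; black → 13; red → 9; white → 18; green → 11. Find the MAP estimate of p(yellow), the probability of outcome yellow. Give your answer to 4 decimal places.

The posterior is Dirichlet(αᵢ + nᵢ) = Dirichlet(7, 20, 13, 23, 18).
For a Dirichlet(a₁,…,a_K) with all aᵢ > 1, the mode has j-th component (aⱼ − 1)/(Σaᵢ − K).
Here Σaᵢ = 81 and K = 5, so p(yellow) = (7 − 1)/(81 − 5) = 6/76 ≈ 0.0789.

MAP estimate of p(yellow) = 0.0789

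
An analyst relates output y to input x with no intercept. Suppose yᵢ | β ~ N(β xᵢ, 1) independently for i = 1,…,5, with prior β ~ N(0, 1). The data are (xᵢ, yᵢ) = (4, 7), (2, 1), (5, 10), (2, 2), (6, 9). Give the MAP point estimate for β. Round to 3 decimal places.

log p(β | y) = −Σ(yᵢ − βxᵢ)²/(2·1) − β²/(2·1) + const.
Setting the derivative to zero: Σxᵢ(yᵢ − βxᵢ)/1 − β/1 = 0, so β = Σxᵢyᵢ / (Σxᵢ² + σ²/τ²).
Σxᵢyᵢ = 4·7 + 2·1 + 5·10 + 2·2 + 6·9 = 138; Σxᵢ² = 85; σ²/τ² = 1.
β̂_MAP = 138 / (85 + 1) = 138/86 ≈ 1.605.

β̂_MAP = 1.605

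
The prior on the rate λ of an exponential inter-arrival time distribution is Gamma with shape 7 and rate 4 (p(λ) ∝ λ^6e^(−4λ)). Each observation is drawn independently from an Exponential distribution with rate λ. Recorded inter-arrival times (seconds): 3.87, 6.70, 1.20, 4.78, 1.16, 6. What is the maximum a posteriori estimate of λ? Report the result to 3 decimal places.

The Exponential(rate=λ) likelihood is ∝ λ^n e^(−λΣtᵢ). Here n = 6 and Σtᵢ = 3.87 + 6.70 + 1.20 + 4.78 + 1.16 + 6 = 23.71.
Posterior ∝ λ^6e^(−4λ) · λ^6e^(−23.71λ) = λ^12e^(−27.71λ), i.e. Gamma(13, 27.71).
Mode = (a−1)/b = 12/27.71 ≈ 0.433.

λ̂_MAP = 0.433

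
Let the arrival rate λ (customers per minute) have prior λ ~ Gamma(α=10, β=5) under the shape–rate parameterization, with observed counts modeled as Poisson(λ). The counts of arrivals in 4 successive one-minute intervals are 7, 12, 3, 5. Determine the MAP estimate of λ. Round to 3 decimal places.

Σxᵢ = 7+12+3+5 = 27, with n = 4.
Posterior ∝ λ^9e^(−5λ) · λ^27e^(−4λ) = λ^36e^(−9λ), i.e. Gamma(shape=37, rate=9).
The mode of a Gamma(a, b) with a ≥ 1 (shape–rate) is (a−1)/b = 36/9 ≈ 4.000.

λ̂_MAP = 4.000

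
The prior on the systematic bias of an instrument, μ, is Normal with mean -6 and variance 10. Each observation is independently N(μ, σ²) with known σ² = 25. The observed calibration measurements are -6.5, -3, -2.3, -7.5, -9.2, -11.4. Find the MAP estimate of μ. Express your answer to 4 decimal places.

μ̂_MAP = -6.4588

n = 6; x̄ = ((-6.5) + (-3) + (-2.3) + (-7.5) + (-9.2) + (-11.4))/6 = -39.9/6 = -6.65.
For a Normal prior and Normal likelihood with known variance, the posterior is Normal; its mode equals its mean, the precision-weighted average.
Prior precision 1/σ₀² = 1/10 = 0.1; data precision n/σ² = 6/25 = 0.24.
μ̂ = (0.1·(-6) + 0.24·(-6.65)) / (0.1 + 0.24) = (-2.196)/0.34 = -549/85 ≈ -6.4588.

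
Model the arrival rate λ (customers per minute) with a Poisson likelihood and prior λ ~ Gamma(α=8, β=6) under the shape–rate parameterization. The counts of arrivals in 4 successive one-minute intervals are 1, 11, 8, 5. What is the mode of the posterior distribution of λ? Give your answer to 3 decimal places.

λ̂_MAP = 3.200

Σxᵢ = 1+11+8+5 = 25, with n = 4.
Posterior ∝ λ^7e^(−6λ) · λ^25e^(−4λ) = λ^32e^(−10λ), i.e. Gamma(shape=33, rate=10).
The mode of a Gamma(a, b) with a ≥ 1 (shape–rate) is (a−1)/b = 32/10 ≈ 3.200.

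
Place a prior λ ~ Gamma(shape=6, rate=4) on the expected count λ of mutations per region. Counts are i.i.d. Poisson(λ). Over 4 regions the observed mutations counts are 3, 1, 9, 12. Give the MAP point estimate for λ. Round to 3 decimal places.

Σxᵢ = 3+1+9+12 = 25, with n = 4.
Posterior ∝ λ^5e^(−4λ) · λ^25e^(−4λ) = λ^30e^(−8λ), i.e. Gamma(shape=31, rate=8).
The mode of a Gamma(a, b) with a ≥ 1 (shape–rate) is (a−1)/b = 30/8 ≈ 3.750.

λ̂_MAP = 3.750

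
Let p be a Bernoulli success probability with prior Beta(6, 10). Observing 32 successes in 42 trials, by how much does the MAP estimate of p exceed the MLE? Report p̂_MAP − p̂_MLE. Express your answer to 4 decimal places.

MAP − MLE = -0.1012

Posterior is Beta(38, 20); MAP = (38−1)/(58−2) = 37/56 ≈ 0.66071.
MLE ignores the prior: p̂_MLE = k/n = 32/42 ≈ 0.76190.
Difference = 37/56 − 32/42 = -17/168 ≈ -0.1012.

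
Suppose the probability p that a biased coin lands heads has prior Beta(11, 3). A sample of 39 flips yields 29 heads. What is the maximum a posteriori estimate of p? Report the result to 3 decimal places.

Prior: Beta(11, 3).
Data: 29 successes in 39 trials. The binomial likelihood contributes p^29(1−p)^10, so the posterior is Beta(11+29, 3+10) = Beta(40, 13).
For Beta(a, b) with a, b > 1 the mode is (a−1)/(a+b−2) = 39/51 ≈ 0.765.

p̂_MAP = 0.765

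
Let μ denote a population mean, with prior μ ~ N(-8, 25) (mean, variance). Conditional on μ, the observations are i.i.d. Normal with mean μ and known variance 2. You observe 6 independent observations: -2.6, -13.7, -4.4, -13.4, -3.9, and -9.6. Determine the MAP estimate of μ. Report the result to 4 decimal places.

μ̂_MAP = -7.9342

n = 6; x̄ = ((-2.6) + (-13.7) + (-4.4) + (-13.4) + (-3.9) + (-9.6))/6 = -47.6/6 = -119/15 ≈ -7.9333.
For a Normal prior and Normal likelihood with known variance, the posterior is Normal; its mode equals its mean, the precision-weighted average.
Prior precision 1/σ₀² = 1/25 = 0.04; data precision n/σ² = 6/2 = 3.
μ̂ = (0.04·(-8) + 3·(-119/15)) / (0.04 + 3) = (-24.12)/3.04 = -603/76 ≈ -7.9342.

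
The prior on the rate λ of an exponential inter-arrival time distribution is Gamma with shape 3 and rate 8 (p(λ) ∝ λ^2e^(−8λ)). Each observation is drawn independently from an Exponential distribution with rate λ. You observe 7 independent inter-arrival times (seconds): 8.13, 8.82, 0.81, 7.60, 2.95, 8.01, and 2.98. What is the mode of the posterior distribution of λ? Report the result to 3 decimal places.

The Exponential(rate=λ) likelihood is ∝ λ^n e^(−λΣtᵢ). Here n = 7 and Σtᵢ = 8.13 + 8.82 + 0.81 + 7.60 + 2.95 + 8.01 + 2.98 = 39.30.
Posterior ∝ λ^2e^(−8λ) · λ^7e^(−39.30λ) = λ^9e^(−47.30λ), i.e. Gamma(10, 47.30).
Mode = (a−1)/b = 9/47.30 ≈ 0.190.

λ̂_MAP = 0.190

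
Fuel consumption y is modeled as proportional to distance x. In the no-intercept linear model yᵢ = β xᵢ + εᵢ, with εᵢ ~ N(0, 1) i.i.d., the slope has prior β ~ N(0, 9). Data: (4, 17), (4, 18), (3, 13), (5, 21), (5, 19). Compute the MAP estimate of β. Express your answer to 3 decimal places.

log p(β | y) = −Σ(yᵢ − βxᵢ)²/(2·1) − β²/(2·9) + const.
Setting the derivative to zero: Σxᵢ(yᵢ − βxᵢ)/1 − β/9 = 0, so β = Σxᵢyᵢ / (Σxᵢ² + σ²/τ²).
Σxᵢyᵢ = 4·17 + 4·18 + 3·13 + 5·21 + 5·19 = 379; Σxᵢ² = 91; σ²/τ² = 1/9.
β̂_MAP = 379 / (91 + 1/9) = 379/(820/9) = 3411/820 ≈ 4.160.

β̂_MAP = 4.160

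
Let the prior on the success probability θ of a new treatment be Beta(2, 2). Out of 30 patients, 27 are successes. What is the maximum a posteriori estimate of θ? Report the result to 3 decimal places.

Prior: Beta(2, 2).
Data: 27 successes in 30 trials. The binomial likelihood contributes θ^27(1−θ)^3, so the posterior is Beta(2+27, 2+3) = Beta(29, 5).
For Beta(a, b) with a, b > 1 the mode is (a−1)/(a+b−2) = 28/32 ≈ 0.875.

θ̂_MAP = 0.875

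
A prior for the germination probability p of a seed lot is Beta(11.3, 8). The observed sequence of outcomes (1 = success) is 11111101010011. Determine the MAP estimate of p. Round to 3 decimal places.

p̂_MAP = 0.649

Prior: Beta(11.3, 8).
Data: 10 successes in 14 trials (from the sequence). The binomial likelihood contributes p^10(1−p)^4, so the posterior is Beta(11.3+10, 8+4) = Beta(21.3, 12).
For Beta(a, b) with a, b > 1 the mode is (a−1)/(a+b−2) = 20.3/31.3 ≈ 0.649.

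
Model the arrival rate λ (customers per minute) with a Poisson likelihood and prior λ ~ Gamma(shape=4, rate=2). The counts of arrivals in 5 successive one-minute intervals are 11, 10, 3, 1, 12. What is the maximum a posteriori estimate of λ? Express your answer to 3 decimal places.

λ̂_MAP = 5.714

Σxᵢ = 11+10+3+1+12 = 37, with n = 5.
Posterior ∝ λ^3e^(−2λ) · λ^37e^(−5λ) = λ^40e^(−7λ), i.e. Gamma(shape=41, rate=7).
The mode of a Gamma(a, b) with a ≥ 1 (shape–rate) is (a−1)/b = 40/7 ≈ 5.714.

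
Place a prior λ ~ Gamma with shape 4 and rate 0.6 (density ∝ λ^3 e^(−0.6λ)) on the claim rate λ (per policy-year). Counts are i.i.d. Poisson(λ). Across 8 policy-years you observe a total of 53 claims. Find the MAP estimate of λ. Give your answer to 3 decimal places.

Σxᵢ = 53, n = 8.
Posterior ∝ λ^3e^(−0.6λ) · λ^53e^(−8λ) = λ^56e^(−8.6λ), i.e. Gamma(shape=57, rate=8.6).
The mode of a Gamma(a, b) with a ≥ 1 (shape–rate) is (a−1)/b = 56/8.6 ≈ 6.512.

λ̂_MAP = 6.512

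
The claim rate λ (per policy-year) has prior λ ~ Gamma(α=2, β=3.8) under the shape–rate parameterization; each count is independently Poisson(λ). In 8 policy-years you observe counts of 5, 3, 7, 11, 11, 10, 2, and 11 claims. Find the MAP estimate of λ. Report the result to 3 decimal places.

Σxᵢ = 5+3+7+11+11+10+2+11 = 60, with n = 8.
Posterior ∝ λe^(−3.8λ) · λ^60e^(−8λ) = λ^61e^(−11.8λ), i.e. Gamma(shape=62, rate=11.8).
The mode of a Gamma(a, b) with a ≥ 1 (shape–rate) is (a−1)/b = 61/11.8 ≈ 5.169.

λ̂_MAP = 5.169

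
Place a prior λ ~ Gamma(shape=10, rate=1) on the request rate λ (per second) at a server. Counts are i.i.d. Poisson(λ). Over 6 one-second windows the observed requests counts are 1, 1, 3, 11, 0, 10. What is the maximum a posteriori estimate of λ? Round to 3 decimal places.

Σxᵢ = 1+1+3+11+0+10 = 26, with n = 6.
Posterior ∝ λ^9e^(−1λ) · λ^26e^(−6λ) = λ^35e^(−7λ), i.e. Gamma(shape=36, rate=7).
The mode of a Gamma(a, b) with a ≥ 1 (shape–rate) is (a−1)/b = 35/7 ≈ 5.000.

λ̂_MAP = 5.000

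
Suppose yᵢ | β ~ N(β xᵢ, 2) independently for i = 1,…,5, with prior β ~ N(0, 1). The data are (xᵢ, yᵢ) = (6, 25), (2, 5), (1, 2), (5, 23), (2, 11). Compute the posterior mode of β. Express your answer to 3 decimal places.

β̂_MAP = 4.153

log p(β | y) = −Σ(yᵢ − βxᵢ)²/(2·2) − β²/(2·1) + const.
Setting the derivative to zero: Σxᵢ(yᵢ − βxᵢ)/2 − β/1 = 0, so β = Σxᵢyᵢ / (Σxᵢ² + σ²/τ²).
Σxᵢyᵢ = 6·25 + 2·5 + 1·2 + 5·23 + 2·11 = 299; Σxᵢ² = 70; σ²/τ² = 2.
β̂_MAP = 299 / (70 + 2) = 299/72 ≈ 4.153.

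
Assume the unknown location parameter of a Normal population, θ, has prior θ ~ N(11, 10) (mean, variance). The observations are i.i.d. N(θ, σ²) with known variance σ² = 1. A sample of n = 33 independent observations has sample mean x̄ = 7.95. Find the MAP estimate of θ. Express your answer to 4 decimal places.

θ̂_MAP = 7.9592

n = 33, x̄ = 7.95.
For a Normal prior and Normal likelihood with known variance, the posterior is Normal; its mode equals its mean, the precision-weighted average.
Prior precision 1/σ₀² = 1/10 = 0.1; data precision n/σ² = 33/1 = 33.
θ̂ = (0.1·11 + 33·7.95) / (0.1 + 33) = 263.45/33.1 = 5269/662 ≈ 7.9592.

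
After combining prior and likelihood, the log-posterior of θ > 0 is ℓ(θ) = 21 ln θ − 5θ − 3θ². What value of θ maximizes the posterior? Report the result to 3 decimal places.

θ̂_MAP = 1.500

ℓ'(θ) = 21/θ − 5 − 6θ. Setting this to zero and multiplying by θ: 6θ² + 5θ − 21 = 0.
θ = (−5 + √(5² + 4·6·21)) / (2·6) = (−5 + √529) / 12 = (−5 + 23)/12 = 3/2.
ℓ''(θ) = −21/θ² − 6 < 0, confirming a maximum.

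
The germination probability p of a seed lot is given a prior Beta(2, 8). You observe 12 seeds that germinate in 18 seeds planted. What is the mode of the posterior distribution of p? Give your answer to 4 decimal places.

p̂_MAP = 0.5000

Prior: Beta(2, 8).
Data: 12 successes in 18 trials. The binomial likelihood contributes p^12(1−p)^6, so the posterior is Beta(2+12, 8+6) = Beta(14, 14).
For Beta(a, b) with a, b > 1 the mode is (a−1)/(a+b−2) = 13/26 ≈ 0.5000.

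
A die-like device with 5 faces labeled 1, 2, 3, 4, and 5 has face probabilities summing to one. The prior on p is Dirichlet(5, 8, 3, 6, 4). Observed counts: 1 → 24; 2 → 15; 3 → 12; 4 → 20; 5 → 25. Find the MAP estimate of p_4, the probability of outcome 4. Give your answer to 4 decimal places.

The posterior is Dirichlet(αᵢ + nᵢ) = Dirichlet(29, 23, 15, 26, 29).
For a Dirichlet(a₁,…,a_K) with all aᵢ > 1, the mode has j-th component (aⱼ − 1)/(Σaᵢ − K).
Here Σaᵢ = 122 and K = 5, so p_4 = (26 − 1)/(122 − 5) = 25/117 ≈ 0.2137.

MAP estimate: 0.2137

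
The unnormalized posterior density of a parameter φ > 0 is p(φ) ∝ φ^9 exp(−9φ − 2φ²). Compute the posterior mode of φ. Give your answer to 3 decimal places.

ℓ'(φ) = 9/φ − 9 − 4φ. Setting this to zero and multiplying by φ: 4φ² + 9φ − 9 = 0.
φ = (−9 + √(9² + 4·4·9)) / (2·4) = (−9 + √225) / 8 = (−9 + 15)/8 = 3/4.
ℓ''(φ) = −9/φ² − 4 < 0, confirming a maximum.

φ̂_MAP = 0.750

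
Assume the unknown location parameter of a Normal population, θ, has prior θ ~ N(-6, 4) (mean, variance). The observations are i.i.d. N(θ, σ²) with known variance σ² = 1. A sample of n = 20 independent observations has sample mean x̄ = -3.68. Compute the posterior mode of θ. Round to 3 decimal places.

θ̂_MAP = -3.709

n = 20, x̄ = -3.68.
For a Normal prior and Normal likelihood with known variance, the posterior is Normal; its mode equals its mean, the precision-weighted average.
Prior precision 1/σ₀² = 1/4 = 0.25; data precision n/σ² = 20/1 = 20.
θ̂ = (0.25·(-6) + 20·(-3.68)) / (0.25 + 20) = (-75.1)/20.25 = -1502/405 ≈ -3.709.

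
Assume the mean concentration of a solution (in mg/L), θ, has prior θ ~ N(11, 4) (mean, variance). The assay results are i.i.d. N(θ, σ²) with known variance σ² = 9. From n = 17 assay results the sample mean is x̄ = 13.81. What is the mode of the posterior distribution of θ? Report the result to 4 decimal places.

n = 17, x̄ = 13.81.
For a Normal prior and Normal likelihood with known variance, the posterior is Normal; its mode equals its mean, the precision-weighted average.
Prior precision 1/σ₀² = 1/4 = 0.25; data precision n/σ² = 17/9.
θ̂ = (0.25·11 + (17/9)·13.81) / (0.25 + 17/9) = (6488/225)/(77/36) = 25952/1925 ≈ 13.4816.

θ̂_MAP = 13.4816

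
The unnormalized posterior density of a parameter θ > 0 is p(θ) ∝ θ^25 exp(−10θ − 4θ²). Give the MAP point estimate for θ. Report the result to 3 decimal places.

θ̂_MAP = 1.250

ℓ'(θ) = 25/θ − 10 − 8θ. Setting this to zero and multiplying by θ: 8θ² + 10θ − 25 = 0.
θ = (−10 + √(10² + 4·8·25)) / (2·8) = (−10 + √900) / 16 = (−10 + 30)/16 = 5/4.
ℓ''(θ) = −25/θ² − 8 < 0, confirming a maximum.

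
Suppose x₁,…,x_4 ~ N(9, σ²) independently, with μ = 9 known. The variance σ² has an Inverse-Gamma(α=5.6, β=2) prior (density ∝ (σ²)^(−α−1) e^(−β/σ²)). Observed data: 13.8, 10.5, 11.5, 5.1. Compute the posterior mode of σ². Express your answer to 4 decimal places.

σ̂²_MAP = 2.9506

Sum of squared deviations about the known mean: SS = (13.8−9)² + (10.5−9)² + (11.5−9)² + (5.1−9)² = 46.75.
The Normal likelihood contributes (σ²)^(−n/2) exp(−SS/(2σ²)), so the posterior is Inverse-Gamma(α + n/2, β + SS/2) = Inverse-Gamma(7.6, 25.375).
The mode of Inverse-Gamma(a, b) is b/(a+1) = 25.375/8.6 ≈ 2.9506.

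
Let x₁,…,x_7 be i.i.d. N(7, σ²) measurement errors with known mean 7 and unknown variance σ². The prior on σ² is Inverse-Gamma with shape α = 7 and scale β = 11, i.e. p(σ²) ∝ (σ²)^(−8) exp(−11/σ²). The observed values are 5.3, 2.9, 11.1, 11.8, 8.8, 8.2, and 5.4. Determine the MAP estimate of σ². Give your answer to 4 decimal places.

Sum of squared deviations about the known mean: SS = (5.3−7)² + (2.9−7)² + (11.1−7)² + (11.8−7)² + (8.8−7)² + (8.2−7)² + (5.4−7)² = 66.79.
The Normal likelihood contributes (σ²)^(−n/2) exp(−SS/(2σ²)), so the posterior is Inverse-Gamma(α + n/2, β + SS/2) = Inverse-Gamma(10.5, 44.395).
The mode of Inverse-Gamma(a, b) is b/(a+1) = 44.395/11.5 ≈ 3.8604.

σ̂²_MAP = 3.8604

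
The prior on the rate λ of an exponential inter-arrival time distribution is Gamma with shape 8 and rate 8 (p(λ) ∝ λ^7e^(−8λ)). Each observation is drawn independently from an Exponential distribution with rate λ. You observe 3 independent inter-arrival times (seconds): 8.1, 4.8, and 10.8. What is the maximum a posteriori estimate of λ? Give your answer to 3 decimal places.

The Exponential(rate=λ) likelihood is ∝ λ^n e^(−λΣtᵢ). Here n = 3 and Σtᵢ = 8.1 + 4.8 + 10.8 = 23.7.
Posterior ∝ λ^7e^(−8λ) · λ^3e^(−23.7λ) = λ^10e^(−31.7λ), i.e. Gamma(11, 31.7).
Mode = (a−1)/b = 10/31.7 ≈ 0.315.

λ̂_MAP = 0.315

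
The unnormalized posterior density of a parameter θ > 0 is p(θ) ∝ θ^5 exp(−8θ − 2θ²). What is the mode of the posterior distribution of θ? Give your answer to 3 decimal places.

ℓ'(θ) = 5/θ − 8 − 4θ. Setting this to zero and multiplying by θ: 4θ² + 8θ − 5 = 0.
θ = (−8 + √(8² + 4·4·5)) / (2·4) = (−8 + √144) / 8 = (−8 + 12)/8 = 1/2.
ℓ''(θ) = −5/θ² − 4 < 0, confirming a maximum.

θ̂_MAP = 0.500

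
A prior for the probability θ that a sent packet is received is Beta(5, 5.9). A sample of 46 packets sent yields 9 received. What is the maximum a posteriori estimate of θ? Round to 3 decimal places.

θ̂_MAP = 0.237

Prior: Beta(5, 5.9).
Data: 9 successes in 46 trials. The binomial likelihood contributes θ^9(1−θ)^37, so the posterior is Beta(5+9, 5.9+37) = Beta(14, 42.9).
For Beta(a, b) with a, b > 1 the mode is (a−1)/(a+b−2) = 13/54.9 ≈ 0.237.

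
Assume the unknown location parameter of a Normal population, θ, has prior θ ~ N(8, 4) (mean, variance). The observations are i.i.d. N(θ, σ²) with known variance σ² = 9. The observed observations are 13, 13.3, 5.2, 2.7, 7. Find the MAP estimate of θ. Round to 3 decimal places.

n = 5; x̄ = (13 + 13.3 + 5.2 + 2.7 + 7)/5 = 41.2/5 = 8.24.
For a Normal prior and Normal likelihood with known variance, the posterior is Normal; its mode equals its mean, the precision-weighted average.
Prior precision 1/σ₀² = 1/4 = 0.25; data precision n/σ² = 5/9.
θ̂ = (0.25·8 + (5/9)·8.24) / (0.25 + 5/9) = (296/45)/(29/36) = 1184/145 ≈ 8.166.

θ̂_MAP = 8.166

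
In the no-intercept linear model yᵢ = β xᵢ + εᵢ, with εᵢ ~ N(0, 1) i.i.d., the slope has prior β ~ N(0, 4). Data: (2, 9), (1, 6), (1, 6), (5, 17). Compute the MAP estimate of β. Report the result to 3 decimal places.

log p(β | y) = −Σ(yᵢ − βxᵢ)²/(2·1) − β²/(2·4) + const.
Setting the derivative to zero: Σxᵢ(yᵢ − βxᵢ)/1 − β/4 = 0, so β = Σxᵢyᵢ / (Σxᵢ² + σ²/τ²).
Σxᵢyᵢ = 2·9 + 1·6 + 1·6 + 5·17 = 115; Σxᵢ² = 31; σ²/τ² = 0.25.
β̂_MAP = 115 / (31 + 0.25) = 115/31.25 ≈ 3.680.

β̂_MAP = 3.680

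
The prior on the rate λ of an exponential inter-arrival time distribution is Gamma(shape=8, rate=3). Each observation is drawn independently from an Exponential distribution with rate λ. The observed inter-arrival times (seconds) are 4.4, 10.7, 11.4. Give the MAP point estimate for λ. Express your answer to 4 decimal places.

The Exponential(rate=λ) likelihood is ∝ λ^n e^(−λΣtᵢ). Here n = 3 and Σtᵢ = 4.4 + 10.7 + 11.4 = 26.5.
Posterior ∝ λ^7e^(−3λ) · λ^3e^(−26.5λ) = λ^10e^(−29.5λ), i.e. Gamma(11, 29.5).
Mode = (a−1)/b = 10/29.5 ≈ 0.3390.

λ̂_MAP = 0.3390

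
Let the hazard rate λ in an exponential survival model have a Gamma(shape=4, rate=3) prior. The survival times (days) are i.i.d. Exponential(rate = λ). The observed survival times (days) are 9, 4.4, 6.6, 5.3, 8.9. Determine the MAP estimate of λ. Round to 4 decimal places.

The Exponential(rate=λ) likelihood is ∝ λ^n e^(−λΣtᵢ). Here n = 5 and Σtᵢ = 9 + 4.4 + 6.6 + 5.3 + 8.9 = 34.2.
Posterior ∝ λ^3e^(−3λ) · λ^5e^(−34.2λ) = λ^8e^(−37.2λ), i.e. Gamma(9, 37.2).
Mode = (a−1)/b = 8/37.2 ≈ 0.2151.

λ̂_MAP = 0.2151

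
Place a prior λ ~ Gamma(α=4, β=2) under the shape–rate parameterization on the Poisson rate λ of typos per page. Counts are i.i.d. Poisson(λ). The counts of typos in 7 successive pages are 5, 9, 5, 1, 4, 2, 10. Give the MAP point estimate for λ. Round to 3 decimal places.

λ̂_MAP = 4.333

Σxᵢ = 5+9+5+1+4+2+10 = 36, with n = 7.
Posterior ∝ λ^3e^(−2λ) · λ^36e^(−7λ) = λ^39e^(−9λ), i.e. Gamma(shape=40, rate=9).
The mode of a Gamma(a, b) with a ≥ 1 (shape–rate) is (a−1)/b = 39/9 ≈ 4.333.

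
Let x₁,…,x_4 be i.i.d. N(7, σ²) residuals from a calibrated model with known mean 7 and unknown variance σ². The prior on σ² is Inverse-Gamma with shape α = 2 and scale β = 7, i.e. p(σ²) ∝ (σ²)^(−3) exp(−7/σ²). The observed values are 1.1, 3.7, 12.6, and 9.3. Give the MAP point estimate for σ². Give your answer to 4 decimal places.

σ̂²_MAP = 9.6350

Sum of squared deviations about the known mean: SS = (1.1−7)² + (3.7−7)² + (12.6−7)² + (9.3−7)² = 82.35.
The Normal likelihood contributes (σ²)^(−n/2) exp(−SS/(2σ²)), so the posterior is Inverse-Gamma(α + n/2, β + SS/2) = Inverse-Gamma(4, 48.175).
The mode of Inverse-Gamma(a, b) is b/(a+1) = 48.175/5 ≈ 9.6350.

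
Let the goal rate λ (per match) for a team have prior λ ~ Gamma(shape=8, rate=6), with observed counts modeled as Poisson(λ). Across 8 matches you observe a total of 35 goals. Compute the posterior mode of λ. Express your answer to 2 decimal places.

λ̂_MAP = 3.00

Σxᵢ = 35, n = 8.
Posterior ∝ λ^7e^(−6λ) · λ^35e^(−8λ) = λ^42e^(−14λ), i.e. Gamma(shape=43, rate=14).
The mode of a Gamma(a, b) with a ≥ 1 (shape–rate) is (a−1)/b = 42/14 ≈ 3.00.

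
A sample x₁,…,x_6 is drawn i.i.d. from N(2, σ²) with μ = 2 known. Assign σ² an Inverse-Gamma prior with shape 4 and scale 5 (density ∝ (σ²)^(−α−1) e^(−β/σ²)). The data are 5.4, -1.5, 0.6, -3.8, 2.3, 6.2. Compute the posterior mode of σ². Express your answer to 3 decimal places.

Sum of squared deviations about the known mean: SS = (5.4−2)² + (-1.5−2)² + (0.6−2)² + (-3.8−2)² + (2.3−2)² + (6.2−2)² = 77.14.
The Normal likelihood contributes (σ²)^(−n/2) exp(−SS/(2σ²)), so the posterior is Inverse-Gamma(α + n/2, β + SS/2) = Inverse-Gamma(7, 43.57).
The mode of Inverse-Gamma(a, b) is b/(a+1) = 43.57/8 ≈ 5.446.

σ̂²_MAP = 5.446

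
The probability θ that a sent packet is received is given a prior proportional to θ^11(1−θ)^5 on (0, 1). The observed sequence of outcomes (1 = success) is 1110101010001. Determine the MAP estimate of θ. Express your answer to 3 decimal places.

θ̂_MAP = 0.621

The prior density ∝ θ^11(1−θ)^5 is the kernel of Beta(12, 6).
Data: 7 successes in 13 trials (from the sequence). The binomial likelihood contributes θ^7(1−θ)^6, so the posterior is Beta(12+7, 6+6) = Beta(19, 12).
For Beta(a, b) with a, b > 1 the mode is (a−1)/(a+b−2) = 18/29 ≈ 0.621.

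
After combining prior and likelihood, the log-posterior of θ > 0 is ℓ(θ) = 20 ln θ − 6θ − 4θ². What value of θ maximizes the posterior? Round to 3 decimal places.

θ̂_MAP = 1.250

ℓ'(θ) = 20/θ − 6 − 8θ. Setting this to zero and multiplying by θ: 8θ² + 6θ − 20 = 0.
θ = (−6 + √(6² + 4·8·20)) / (2·8) = (−6 + √676) / 16 = (−6 + 26)/16 = 5/4.
ℓ''(θ) = −20/θ² − 8 < 0, confirming a maximum.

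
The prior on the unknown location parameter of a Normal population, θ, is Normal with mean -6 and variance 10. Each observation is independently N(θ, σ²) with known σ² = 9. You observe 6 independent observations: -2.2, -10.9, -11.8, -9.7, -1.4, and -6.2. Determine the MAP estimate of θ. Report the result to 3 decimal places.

θ̂_MAP = -6.899

n = 6; x̄ = ((-2.2) + (-10.9) + (-11.8) + (-9.7) + (-1.4) + (-6.2))/6 = -42.2/6 = -211/30 ≈ -7.0333.
For a Normal prior and Normal likelihood with known variance, the posterior is Normal; its mode equals its mean, the precision-weighted average.
Prior precision 1/σ₀² = 1/10 = 0.1; data precision n/σ² = 6/9 = 2/3.
θ̂ = (0.1·(-6) + (2/3)·(-211/30)) / (0.1 + 2/3) = (-238/45)/(23/30) = -476/69 ≈ -6.899.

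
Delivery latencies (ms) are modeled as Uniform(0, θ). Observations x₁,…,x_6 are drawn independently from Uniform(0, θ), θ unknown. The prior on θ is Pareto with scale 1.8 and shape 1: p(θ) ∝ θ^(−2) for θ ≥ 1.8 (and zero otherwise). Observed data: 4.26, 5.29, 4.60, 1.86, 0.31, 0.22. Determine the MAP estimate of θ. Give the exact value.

The Uniform(0, θ) likelihood is θ^(−n) for θ ≥ max(xᵢ), zero otherwise. Here max(xᵢ) = 5.29.
Posterior ∝ θ^(−2) · θ^(−6) = θ^(−8) on θ ≥ max(1.8, 5.29) = 5.29.
This density is strictly decreasing in θ, so the posterior mode lies at the lower boundary of the support.

θ̂_MAP = 5.29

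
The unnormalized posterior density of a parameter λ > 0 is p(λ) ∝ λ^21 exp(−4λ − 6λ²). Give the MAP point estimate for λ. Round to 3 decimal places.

ℓ'(λ) = 21/λ − 4 − 12λ. Setting this to zero and multiplying by λ: 12λ² + 4λ − 21 = 0.
λ = (−4 + √(4² + 4·12·21)) / (2·12) = (−4 + √1024) / 24 = (−4 + 32)/24 = 7/6.
ℓ''(λ) = −21/λ² − 12 < 0, confirming a maximum.

λ̂_MAP = 1.167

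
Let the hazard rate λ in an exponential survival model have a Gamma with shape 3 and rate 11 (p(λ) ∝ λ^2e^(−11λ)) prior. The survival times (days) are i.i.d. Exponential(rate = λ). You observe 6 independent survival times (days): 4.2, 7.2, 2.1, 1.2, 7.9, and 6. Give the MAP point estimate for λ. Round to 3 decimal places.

λ̂_MAP = 0.202

The Exponential(rate=λ) likelihood is ∝ λ^n e^(−λΣtᵢ). Here n = 6 and Σtᵢ = 4.2 + 7.2 + 2.1 + 1.2 + 7.9 + 6 = 28.6.
Posterior ∝ λ^2e^(−11λ) · λ^6e^(−28.6λ) = λ^8e^(−39.6λ), i.e. Gamma(9, 39.6).
Mode = (a−1)/b = 8/39.6 ≈ 0.202.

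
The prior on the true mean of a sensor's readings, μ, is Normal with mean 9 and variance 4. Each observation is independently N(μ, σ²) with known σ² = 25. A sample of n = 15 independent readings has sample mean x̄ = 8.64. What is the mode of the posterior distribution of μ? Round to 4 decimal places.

n = 15, x̄ = 8.64.
For a Normal prior and Normal likelihood with known variance, the posterior is Normal; its mode equals its mean, the precision-weighted average.
Prior precision 1/σ₀² = 1/4 = 0.25; data precision n/σ² = 15/25 = 0.6.
μ̂ = (0.25·9 + 0.6·8.64) / (0.25 + 0.6) = 7.434/0.85 = 3717/425 ≈ 8.7459.

μ̂_MAP = 8.7459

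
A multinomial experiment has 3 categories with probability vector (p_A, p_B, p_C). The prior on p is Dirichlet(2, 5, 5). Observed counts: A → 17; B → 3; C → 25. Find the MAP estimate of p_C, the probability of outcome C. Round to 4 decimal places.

MAP estimate of p_C = 0.5370

The posterior is Dirichlet(αᵢ + nᵢ) = Dirichlet(19, 8, 30).
For a Dirichlet(a₁,…,a_K) with all aᵢ > 1, the mode has j-th component (aⱼ − 1)/(Σaᵢ − K).
Here Σaᵢ = 57 and K = 3, so p_C = (30 − 1)/(57 − 3) = 29/54 ≈ 0.5370.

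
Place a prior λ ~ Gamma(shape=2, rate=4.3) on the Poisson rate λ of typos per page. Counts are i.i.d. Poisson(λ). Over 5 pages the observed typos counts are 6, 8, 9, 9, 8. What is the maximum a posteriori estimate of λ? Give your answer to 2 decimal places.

Σxᵢ = 6+8+9+9+8 = 40, with n = 5.
Posterior ∝ λe^(−4.3λ) · λ^40e^(−5λ) = λ^41e^(−9.3λ), i.e. Gamma(shape=42, rate=9.3).
The mode of a Gamma(a, b) with a ≥ 1 (shape–rate) is (a−1)/b = 41/9.3 ≈ 4.41.

λ̂_MAP = 4.41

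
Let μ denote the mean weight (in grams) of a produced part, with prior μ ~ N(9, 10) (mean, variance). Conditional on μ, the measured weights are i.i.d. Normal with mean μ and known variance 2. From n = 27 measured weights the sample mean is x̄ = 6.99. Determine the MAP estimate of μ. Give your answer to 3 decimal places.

n = 27, x̄ = 6.99.
For a Normal prior and Normal likelihood with known variance, the posterior is Normal; its mode equals its mean, the precision-weighted average.
Prior precision 1/σ₀² = 1/10 = 0.1; data precision n/σ² = 27/2 = 13.5.
μ̂ = (0.1·9 + 13.5·6.99) / (0.1 + 13.5) = 95.265/13.6 = 19053/2720 ≈ 7.005.

μ̂_MAP = 7.005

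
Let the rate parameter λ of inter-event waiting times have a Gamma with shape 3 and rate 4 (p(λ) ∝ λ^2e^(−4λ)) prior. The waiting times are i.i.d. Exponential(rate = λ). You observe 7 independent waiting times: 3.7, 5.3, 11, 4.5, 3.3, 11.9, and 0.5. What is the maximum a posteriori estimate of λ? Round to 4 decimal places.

The Exponential(rate=λ) likelihood is ∝ λ^n e^(−λΣtᵢ). Here n = 7 and Σtᵢ = 3.7 + 5.3 + 11 + 4.5 + 3.3 + 11.9 + 0.5 = 40.2.
Posterior ∝ λ^2e^(−4λ) · λ^7e^(−40.2λ) = λ^9e^(−44.2λ), i.e. Gamma(10, 44.2).
Mode = (a−1)/b = 9/44.2 ≈ 0.2036.

λ̂_MAP = 0.2036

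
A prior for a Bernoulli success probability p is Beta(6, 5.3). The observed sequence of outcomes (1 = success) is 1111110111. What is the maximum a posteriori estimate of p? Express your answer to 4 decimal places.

p̂_MAP = 0.7254

Prior: Beta(6, 5.3).
Data: 9 successes in 10 trials (from the sequence). The binomial likelihood contributes p^9(1−p)^1, so the posterior is Beta(6+9, 5.3+1) = Beta(15, 6.3).
For Beta(a, b) with a, b > 1 the mode is (a−1)/(a+b−2) = 14/19.3 ≈ 0.7254.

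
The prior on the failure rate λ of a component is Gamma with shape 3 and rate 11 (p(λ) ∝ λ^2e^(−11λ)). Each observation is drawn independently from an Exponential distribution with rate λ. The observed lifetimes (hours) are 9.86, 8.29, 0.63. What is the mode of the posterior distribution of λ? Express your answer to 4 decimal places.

λ̂_MAP = 0.1679

The Exponential(rate=λ) likelihood is ∝ λ^n e^(−λΣtᵢ). Here n = 3 and Σtᵢ = 9.86 + 8.29 + 0.63 = 18.78.
Posterior ∝ λ^2e^(−11λ) · λ^3e^(−18.78λ) = λ^5e^(−29.78λ), i.e. Gamma(6, 29.78).
Mode = (a−1)/b = 5/29.78 ≈ 0.1679.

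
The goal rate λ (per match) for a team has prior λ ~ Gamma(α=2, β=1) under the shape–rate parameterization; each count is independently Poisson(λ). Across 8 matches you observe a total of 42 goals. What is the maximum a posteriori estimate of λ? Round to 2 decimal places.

λ̂_MAP = 4.78

Σxᵢ = 42, n = 8.
Posterior ∝ λe^(−1λ) · λ^42e^(−8λ) = λ^43e^(−9λ), i.e. Gamma(shape=44, rate=9).
The mode of a Gamma(a, b) with a ≥ 1 (shape–rate) is (a−1)/b = 43/9 ≈ 4.78.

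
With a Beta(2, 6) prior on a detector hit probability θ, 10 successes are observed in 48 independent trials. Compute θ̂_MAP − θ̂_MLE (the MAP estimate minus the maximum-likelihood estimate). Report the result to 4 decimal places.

MAP − MLE = -0.0046

Posterior is Beta(12, 44); MAP = (12−1)/(56−2) = 11/54 ≈ 0.20370.
MLE ignores the prior: θ̂_MLE = k/n = 10/48 ≈ 0.20833.
Difference = 11/54 − 10/48 = -1/216 ≈ -0.0046.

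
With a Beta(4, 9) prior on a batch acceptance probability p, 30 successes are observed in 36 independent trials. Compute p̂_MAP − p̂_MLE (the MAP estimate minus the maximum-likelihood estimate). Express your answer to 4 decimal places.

Posterior is Beta(34, 15); MAP = (34−1)/(49−2) = 33/47 ≈ 0.70213.
MLE ignores the prior: p̂_MLE = k/n = 30/36 ≈ 0.83333.
Difference = 33/47 − 30/36 = -37/282 ≈ -0.1312.

MAP − MLE = -0.1312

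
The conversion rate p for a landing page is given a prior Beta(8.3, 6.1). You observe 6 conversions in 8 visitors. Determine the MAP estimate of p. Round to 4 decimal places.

p̂_MAP = 0.6520

Prior: Beta(8.3, 6.1).
Data: 6 successes in 8 trials. The binomial likelihood contributes p^6(1−p)^2, so the posterior is Beta(8.3+6, 6.1+2) = Beta(14.3, 8.1).
For Beta(a, b) with a, b > 1 the mode is (a−1)/(a+b−2) = 13.3/20.4 ≈ 0.6520.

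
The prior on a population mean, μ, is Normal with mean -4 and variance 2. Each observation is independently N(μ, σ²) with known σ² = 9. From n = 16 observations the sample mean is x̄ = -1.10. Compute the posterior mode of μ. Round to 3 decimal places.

μ̂_MAP = -1.737

n = 16, x̄ = -1.10.
For a Normal prior and Normal likelihood with known variance, the posterior is Normal; its mode equals its mean, the precision-weighted average.
Prior precision 1/σ₀² = 1/2 = 0.5; data precision n/σ² = 16/9.
μ̂ = (0.5·(-4) + (16/9)·(-1.1)) / (0.5 + 16/9) = (-178/45)/(41/18) = -356/205 ≈ -1.737.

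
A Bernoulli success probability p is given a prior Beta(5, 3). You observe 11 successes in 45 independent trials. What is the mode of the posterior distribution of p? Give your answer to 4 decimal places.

p̂_MAP = 0.2941

Prior: Beta(5, 3).
Data: 11 successes in 45 trials. The binomial likelihood contributes p^11(1−p)^34, so the posterior is Beta(5+11, 3+34) = Beta(16, 37).
For Beta(a, b) with a, b > 1 the mode is (a−1)/(a+b−2) = 15/51 ≈ 0.2941.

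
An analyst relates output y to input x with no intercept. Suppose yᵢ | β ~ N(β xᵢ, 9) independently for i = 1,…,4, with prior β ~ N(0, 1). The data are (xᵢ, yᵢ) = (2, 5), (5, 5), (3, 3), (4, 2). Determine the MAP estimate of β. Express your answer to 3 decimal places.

β̂_MAP = 0.825

log p(β | y) = −Σ(yᵢ − βxᵢ)²/(2·9) − β²/(2·1) + const.
Setting the derivative to zero: Σxᵢ(yᵢ − βxᵢ)/9 − β/1 = 0, so β = Σxᵢyᵢ / (Σxᵢ² + σ²/τ²).
Σxᵢyᵢ = 2·5 + 5·5 + 3·3 + 4·2 = 52; Σxᵢ² = 54; σ²/τ² = 9.
β̂_MAP = 52 / (54 + 9) = 52/63 ≈ 0.825.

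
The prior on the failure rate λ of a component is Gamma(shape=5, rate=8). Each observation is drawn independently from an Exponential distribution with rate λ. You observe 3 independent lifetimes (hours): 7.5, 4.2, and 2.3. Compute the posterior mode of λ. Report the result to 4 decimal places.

λ̂_MAP = 0.3182

The Exponential(rate=λ) likelihood is ∝ λ^n e^(−λΣtᵢ). Here n = 3 and Σtᵢ = 7.5 + 4.2 + 2.3 = 14.
Posterior ∝ λ^4e^(−8λ) · λ^3e^(−14λ) = λ^7e^(−22λ), i.e. Gamma(8, 22).
Mode = (a−1)/b = 7/22 ≈ 0.3182.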